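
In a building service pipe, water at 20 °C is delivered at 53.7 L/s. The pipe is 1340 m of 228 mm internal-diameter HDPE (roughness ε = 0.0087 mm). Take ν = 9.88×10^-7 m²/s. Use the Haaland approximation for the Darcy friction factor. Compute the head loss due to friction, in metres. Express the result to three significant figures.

V = 4Q/(πD²) = 4·0.0537/(π·0.228²) = 1.315 m/s
Re = VD/ν = 1.315·0.228/9.88×10^-7 = 3.04×10^5 → turbulent
ε/D = 0.0087/228 = 3.82×10^-5
Haaland: f = 0.01464
h_f = f(L/D)V²/(2g) = 0.01464·(1340/0.228)·1.315²/(2·9.81) = 7.588 m

h_f ≈ 7.59 m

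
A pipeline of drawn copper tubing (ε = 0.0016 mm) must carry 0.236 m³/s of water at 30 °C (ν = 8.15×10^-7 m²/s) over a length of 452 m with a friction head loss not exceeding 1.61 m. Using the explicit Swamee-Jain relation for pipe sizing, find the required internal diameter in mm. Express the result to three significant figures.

D ≈ 440 mm

Swamee-Jain (Type III): D = 0.66·[ε^1.25·(LQ²/(gh_f))^4.75 + ν·Q^9.4·(L/(gh_f))^5.2]^0.04
LQ²/(gh_f) = 1.594; L/(gh_f) = 28.62
Term 1 = ε^1.25·(…)^4.75 = 5.21×10^-7; Term 2 = ν·Q^9.4·(…)^5.2 = 3.90×10^-5
D = 0.66·(5.21×10^-7 + 3.90×10^-5)^0.04 = 0.4400 m = 440 mm
Check: V = 1.55 m/s, Re = 8.38×10^5, f = 0.01204, h_f = 1.52 m ≈ 1.61 m ✓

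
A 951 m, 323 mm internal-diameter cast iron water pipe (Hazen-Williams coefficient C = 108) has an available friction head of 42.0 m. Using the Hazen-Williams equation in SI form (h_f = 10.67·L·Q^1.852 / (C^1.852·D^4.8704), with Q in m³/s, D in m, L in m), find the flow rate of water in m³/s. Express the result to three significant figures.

Q ≈ 0.286 m³/s

Rearranging: Q = [h_f·C^1.852·D^4.8704 / (10.67·L)]^(1/1.852)
Q = [42.0·108^1.852·0.323^4.8704 / (10.67·951)]^0.540 = 0.2857 m³/s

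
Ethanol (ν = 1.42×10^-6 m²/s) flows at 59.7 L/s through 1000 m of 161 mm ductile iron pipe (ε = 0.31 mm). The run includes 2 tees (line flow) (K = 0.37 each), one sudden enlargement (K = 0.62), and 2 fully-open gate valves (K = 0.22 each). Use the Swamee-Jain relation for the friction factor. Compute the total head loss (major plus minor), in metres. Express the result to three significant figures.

H_L ≈ 65.8 m

V = 4Q/(πD²) = 2.932 m/s; V²/2g = 0.4383 m
Re = 3.32×10^5, ε/D = 0.00193 → f = 0.02389 (Swamee-Jain)
Major: h_f = f(L/D)·V²/2g = 0.02389·6211·0.4383 = 65.03 m
Minor: ΣK = 1.80; h_m = ΣK·V²/2g = 0.7889 m
Total H_L = 65.03 + 0.7889 = 65.82 m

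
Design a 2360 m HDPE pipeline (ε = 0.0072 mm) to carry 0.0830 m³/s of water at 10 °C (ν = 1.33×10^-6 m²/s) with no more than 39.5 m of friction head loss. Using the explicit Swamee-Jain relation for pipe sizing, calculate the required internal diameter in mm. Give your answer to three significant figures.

D ≈ 220 mm

Swamee-Jain (Type III): D = 0.66·[ε^1.25·(LQ²/(gh_f))^4.75 + ν·Q^9.4·(L/(gh_f))^5.2]^0.04
LQ²/(gh_f) = 0.04196; L/(gh_f) = 6.090
Term 1 = ε^1.25·(…)^4.75 = 1.07×10^-13; Term 2 = ν·Q^9.4·(…)^5.2 = 1.10×10^-12
D = 0.66·(1.07×10^-13 + 1.10×10^-12)^0.04 = 0.2202 m = 220 mm
Check: V = 2.18 m/s, Re = 3.61×10^5, f = 0.01431, h_f = 37.1 m ≈ 39.5 m ✓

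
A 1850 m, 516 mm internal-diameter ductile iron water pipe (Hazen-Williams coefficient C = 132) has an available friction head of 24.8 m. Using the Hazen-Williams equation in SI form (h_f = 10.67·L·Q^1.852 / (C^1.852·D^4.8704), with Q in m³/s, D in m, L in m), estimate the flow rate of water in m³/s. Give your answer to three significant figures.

Q ≈ 0.629 m³/s

Rearranging: Q = [h_f·C^1.852·D^4.8704 / (10.67·L)]^(1/1.852)
Q = [24.8·132^1.852·0.516^4.8704 / (10.67·1850)]^0.540 = 0.6288 m³/s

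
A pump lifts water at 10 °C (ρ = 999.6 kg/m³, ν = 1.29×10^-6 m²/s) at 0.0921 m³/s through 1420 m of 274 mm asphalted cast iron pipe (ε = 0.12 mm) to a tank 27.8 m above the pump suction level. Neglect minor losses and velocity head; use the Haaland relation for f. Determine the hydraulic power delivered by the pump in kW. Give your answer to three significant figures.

V = 4Q/(πD²) = 1.562 m/s; Re = 3.32×10^5; ε/D = 4.38×10^-4; f = 0.01758
h_f = f(L/D)V²/2g = 11.33 m
Total head H = z + h_f = 27.8 + 11.33 = 39.13 m
P_hyd = ρgQH = 999.6·9.81·0.0921·39.13 = 35.34 kW

P_hyd ≈ 35.3 kW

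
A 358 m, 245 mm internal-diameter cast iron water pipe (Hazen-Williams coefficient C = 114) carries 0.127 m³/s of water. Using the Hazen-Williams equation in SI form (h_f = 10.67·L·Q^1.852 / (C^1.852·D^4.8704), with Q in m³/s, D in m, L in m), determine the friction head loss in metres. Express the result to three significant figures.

h_f = 10.67·358·0.127^1.852 / (114^1.852·0.245^4.8704) = 12.24 m

h_f ≈ 12.2 m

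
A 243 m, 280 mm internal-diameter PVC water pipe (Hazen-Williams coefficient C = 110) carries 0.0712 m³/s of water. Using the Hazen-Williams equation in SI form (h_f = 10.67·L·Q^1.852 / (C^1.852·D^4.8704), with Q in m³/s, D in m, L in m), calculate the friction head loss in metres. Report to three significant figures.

h_f = 10.67·243·0.0712^1.852 / (110^1.852·0.280^4.8704) = 1.587 m

h_f ≈ 1.59 m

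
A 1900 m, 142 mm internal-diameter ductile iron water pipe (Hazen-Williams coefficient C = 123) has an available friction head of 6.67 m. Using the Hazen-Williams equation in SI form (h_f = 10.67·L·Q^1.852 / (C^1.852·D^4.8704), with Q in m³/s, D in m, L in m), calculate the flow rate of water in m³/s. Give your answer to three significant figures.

Q ≈ 0.00955 m³/s

Rearranging: Q = [h_f·C^1.852·D^4.8704 / (10.67·L)]^(1/1.852)
Q = [6.67·123^1.852·0.142^4.8704 / (10.67·1900)]^0.540 = 0.009551 m³/s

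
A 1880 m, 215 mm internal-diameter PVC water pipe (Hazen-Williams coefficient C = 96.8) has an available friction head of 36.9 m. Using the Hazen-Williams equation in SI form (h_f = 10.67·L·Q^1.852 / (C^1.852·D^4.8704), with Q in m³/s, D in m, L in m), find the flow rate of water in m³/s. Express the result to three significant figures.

Q ≈ 0.0567 m³/s

Rearranging: Q = [h_f·C^1.852·D^4.8704 / (10.67·L)]^(1/1.852)
Q = [36.9·96.8^1.852·0.215^4.8704 / (10.67·1880)]^0.540 = 0.05667 m³/s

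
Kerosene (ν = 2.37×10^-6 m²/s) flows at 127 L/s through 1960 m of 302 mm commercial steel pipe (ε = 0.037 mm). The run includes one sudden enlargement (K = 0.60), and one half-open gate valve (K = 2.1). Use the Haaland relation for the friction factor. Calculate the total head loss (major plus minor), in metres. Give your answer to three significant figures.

H_L ≈ 17.1 m

V = 4Q/(πD²) = 1.773 m/s; V²/2g = 0.1602 m
Re = 2.26×10^5, ε/D = 1.23×10^-4 → f = 0.01605 (Haaland)
Major: h_f = f(L/D)·V²/2g = 0.01605·6490·0.1602 = 16.69 m
Minor: ΣK = 2.70; h_m = ΣK·V²/2g = 0.4326 m
Total H_L = 16.69 + 0.4326 = 17.12 m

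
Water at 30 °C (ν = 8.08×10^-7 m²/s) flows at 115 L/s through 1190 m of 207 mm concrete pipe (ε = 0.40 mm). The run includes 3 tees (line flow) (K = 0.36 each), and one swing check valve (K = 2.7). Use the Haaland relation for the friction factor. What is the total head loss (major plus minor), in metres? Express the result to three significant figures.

H_L ≈ 82.5 m

V = 4Q/(πD²) = 3.417 m/s; V²/2g = 0.5952 m
Re = 8.75×10^5, ε/D = 0.00193 → f = 0.02344 (Haaland)
Major: h_f = f(L/D)·V²/2g = 0.02344·5749·0.5952 = 80.21 m
Minor: ΣK = 3.78; h_m = ΣK·V²/2g = 2.250 m
Total H_L = 80.21 + 2.250 = 82.46 m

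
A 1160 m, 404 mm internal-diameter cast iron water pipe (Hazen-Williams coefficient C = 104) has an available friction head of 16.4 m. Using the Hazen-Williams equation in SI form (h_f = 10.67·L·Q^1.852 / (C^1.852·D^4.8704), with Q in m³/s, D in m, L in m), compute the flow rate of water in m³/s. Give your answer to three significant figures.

Q ≈ 0.268 m³/s

Rearranging: Q = [h_f·C^1.852·D^4.8704 / (10.67·L)]^(1/1.852)
Q = [16.4·104^1.852·0.404^4.8704 / (10.67·1160)]^0.540 = 0.2679 m³/s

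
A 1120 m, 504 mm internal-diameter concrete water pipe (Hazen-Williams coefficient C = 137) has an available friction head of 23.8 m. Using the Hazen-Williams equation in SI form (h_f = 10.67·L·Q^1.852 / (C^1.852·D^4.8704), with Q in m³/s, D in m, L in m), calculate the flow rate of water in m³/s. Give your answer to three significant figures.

Rearranging: Q = [h_f·C^1.852·D^4.8704 / (10.67·L)]^(1/1.852)
Q = [23.8·137^1.852·0.504^4.8704 / (10.67·1120)]^0.540 = 0.7868 m³/s

Q ≈ 0.787 m³/s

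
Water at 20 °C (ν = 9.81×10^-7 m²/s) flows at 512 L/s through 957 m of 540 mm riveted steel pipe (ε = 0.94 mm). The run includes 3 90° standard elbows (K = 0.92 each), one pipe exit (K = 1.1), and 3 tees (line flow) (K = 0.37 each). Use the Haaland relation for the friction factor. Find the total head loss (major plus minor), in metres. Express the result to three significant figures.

H_L ≈ 11.5 m

V = 4Q/(πD²) = 2.236 m/s; V²/2g = 0.2547 m
Re = 1.23×10^6, ε/D = 0.00174 → f = 0.02277 (Haaland)
Major: h_f = f(L/D)·V²/2g = 0.02277·1772·0.2547 = 10.28 m
Minor: ΣK = 4.97; h_m = ΣK·V²/2g = 1.266 m
Total H_L = 10.28 + 1.266 = 11.55 m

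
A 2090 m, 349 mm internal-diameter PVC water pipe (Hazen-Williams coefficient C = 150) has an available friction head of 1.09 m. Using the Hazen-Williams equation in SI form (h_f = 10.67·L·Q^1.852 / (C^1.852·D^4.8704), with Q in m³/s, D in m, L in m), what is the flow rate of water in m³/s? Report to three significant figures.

Rearranging: Q = [h_f·C^1.852·D^4.8704 / (10.67·L)]^(1/1.852)
Q = [1.09·150^1.852·0.349^4.8704 / (10.67·2090)]^0.540 = 0.04427 m³/s

Q ≈ 0.0443 m³/s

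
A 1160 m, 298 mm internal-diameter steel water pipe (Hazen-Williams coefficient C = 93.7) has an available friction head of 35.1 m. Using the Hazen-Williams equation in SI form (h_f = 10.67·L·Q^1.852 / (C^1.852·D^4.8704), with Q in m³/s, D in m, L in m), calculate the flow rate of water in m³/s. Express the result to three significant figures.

Rearranging: Q = [h_f·C^1.852·D^4.8704 / (10.67·L)]^(1/1.852)
Q = [35.1·93.7^1.852·0.298^4.8704 / (10.67·1160)]^0.540 = 0.1635 m³/s

Q ≈ 0.164 m³/s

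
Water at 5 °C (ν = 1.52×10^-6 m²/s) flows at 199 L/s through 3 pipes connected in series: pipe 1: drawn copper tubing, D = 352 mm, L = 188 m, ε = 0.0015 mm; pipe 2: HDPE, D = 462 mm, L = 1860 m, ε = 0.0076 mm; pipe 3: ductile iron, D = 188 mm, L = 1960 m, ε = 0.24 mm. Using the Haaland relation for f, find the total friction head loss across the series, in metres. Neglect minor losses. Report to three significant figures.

H ≈ 583 m

Pipe 1: V = 2.045 m/s, Re = 4.74×10^5, ε/D = 4.26×10^-6, f = 0.01324, h_1 = f(L/D)V²/2g = 1.507 m
Pipe 2: V = 1.187 m/s, Re = 3.61×10^5, ε/D = 1.65×10^-5, f = 0.01401, h_2 = f(L/D)V²/2g = 4.052 m
Pipe 3: V = 7.169 m/s, Re = 8.87×10^5, ε/D = 0.00128, f = 0.02115, h_3 = f(L/D)V²/2g = 577.6 m
Series → Q common, losses add: H = Σh = 583.1 m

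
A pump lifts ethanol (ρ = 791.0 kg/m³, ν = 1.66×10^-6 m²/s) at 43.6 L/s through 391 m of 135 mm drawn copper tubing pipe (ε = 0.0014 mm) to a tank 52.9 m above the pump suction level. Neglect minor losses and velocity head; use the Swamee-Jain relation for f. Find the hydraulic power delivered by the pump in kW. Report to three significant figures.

V = 4Q/(πD²) = 3.046 m/s; Re = 2.48×10^5; ε/D = 1.04×10^-5; f = 0.01501
h_f = f(L/D)V²/2g = 20.56 m
Total head H = z + h_f = 52.9 + 20.56 = 73.46 m
P_hyd = ρgQH = 791.0·9.81·0.0436·73.46 = 24.85 kW

P_hyd ≈ 24.9 kW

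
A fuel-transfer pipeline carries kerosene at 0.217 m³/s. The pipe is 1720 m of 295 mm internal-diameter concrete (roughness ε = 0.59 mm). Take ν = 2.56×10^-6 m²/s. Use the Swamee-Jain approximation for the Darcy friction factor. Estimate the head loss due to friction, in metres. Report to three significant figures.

h_f ≈ 72.0 m

V = 4Q/(πD²) = 4·0.217/(π·0.295²) = 3.175 m/s
Re = VD/ν = 3.175·0.295/2.56×10^-6 = 3.66×10^5 → turbulent
ε/D = 0.59/295 = 0.00200
Swamee-Jain: f = 0.02405
h_f = f(L/D)V²/(2g) = 0.02405·(1720/0.295)·3.175²/(2·9.81) = 72.05 m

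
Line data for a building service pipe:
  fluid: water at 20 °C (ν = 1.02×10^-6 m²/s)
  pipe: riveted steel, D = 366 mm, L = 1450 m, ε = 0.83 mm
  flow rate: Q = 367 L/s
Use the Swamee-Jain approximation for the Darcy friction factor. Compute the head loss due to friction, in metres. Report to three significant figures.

h_f ≈ 60.0 m

V = 4Q/(πD²) = 4·0.367/(π·0.366²) = 3.488 m/s
Re = VD/ν = 3.488·0.366/1.02×10^-6 = 1.25×10^6 → turbulent
ε/D = 0.83/366 = 0.00227
Swamee-Jain: f = 0.02442
h_f = f(L/D)V²/(2g) = 0.02442·(1450/0.366)·3.488²/(2·9.81) = 60.00 m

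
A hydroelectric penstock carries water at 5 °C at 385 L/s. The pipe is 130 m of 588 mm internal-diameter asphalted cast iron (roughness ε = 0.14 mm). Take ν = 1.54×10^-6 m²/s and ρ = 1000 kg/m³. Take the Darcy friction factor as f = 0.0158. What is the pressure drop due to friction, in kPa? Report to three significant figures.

V = 4Q/(πD²) = 4·0.385/(π·0.588²) = 1.418 m/s
h_f = f(L/D)V²/(2g) = 0.01580·(130/0.588)·1.418²/(2·9.81) = 0.3579 m
Δp = ρg·h_f = 1000·9.81·0.3579 = 3.511 kPa

Δp ≈ 3.51 kPa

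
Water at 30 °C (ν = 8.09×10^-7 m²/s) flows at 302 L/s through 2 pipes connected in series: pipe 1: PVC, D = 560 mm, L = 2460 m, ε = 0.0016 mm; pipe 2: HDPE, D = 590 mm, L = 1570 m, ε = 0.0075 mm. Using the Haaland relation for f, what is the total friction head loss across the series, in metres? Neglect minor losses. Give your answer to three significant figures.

Pipe 1: V = 1.226 m/s, Re = 8.49×10^5, ε/D = 2.86×10^-6, f = 0.01195, h_1 = f(L/D)V²/2g = 4.024 m
Pipe 2: V = 1.105 m/s, Re = 8.06×10^5, ε/D = 1.27×10^-5, f = 0.01222, h_2 = f(L/D)V²/2g = 2.022 m
Series → Q common, losses add: H = Σh = 6.046 m

H ≈ 6.05 m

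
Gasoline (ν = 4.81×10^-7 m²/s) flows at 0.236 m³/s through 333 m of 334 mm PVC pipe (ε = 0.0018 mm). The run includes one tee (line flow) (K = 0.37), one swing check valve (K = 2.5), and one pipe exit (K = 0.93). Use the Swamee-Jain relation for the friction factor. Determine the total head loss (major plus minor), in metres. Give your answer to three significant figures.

H_L ≈ 5.34 m

V = 4Q/(πD²) = 2.694 m/s; V²/2g = 0.3698 m
Re = 1.87×10^6, ε/D = 5.39×10^-6 → f = 0.01067 (Swamee-Jain)
Major: h_f = f(L/D)·V²/2g = 0.01067·997.0·0.3698 = 3.935 m
Minor: ΣK = 3.80; h_m = ΣK·V²/2g = 1.405 m
Total H_L = 3.935 + 1.405 = 5.340 m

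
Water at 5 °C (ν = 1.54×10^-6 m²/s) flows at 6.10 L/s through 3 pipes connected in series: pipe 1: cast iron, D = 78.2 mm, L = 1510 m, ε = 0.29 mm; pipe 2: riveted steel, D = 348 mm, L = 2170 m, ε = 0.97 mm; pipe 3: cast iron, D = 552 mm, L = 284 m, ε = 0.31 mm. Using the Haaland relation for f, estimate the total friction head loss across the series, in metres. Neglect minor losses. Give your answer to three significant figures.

Pipe 1: V = 1.270 m/s, Re = 6.45×10^4, ε/D = 0.00371, f = 0.02941, h_1 = f(L/D)V²/2g = 46.69 m
Pipe 2: V = 0.06413 m/s, Re = 1.45×10^4, ε/D = 0.00279, f = 0.03238, h_2 = f(L/D)V²/2g = 0.04233 m
Pipe 3: V = 0.02549 m/s, Re = 9140, ε/D = 5.62×10^-4, f = 0.03233, h_3 = f(L/D)V²/2g = 5.507×10^-4 m
Series → Q common, losses add: H = Σh = 46.73 m

H ≈ 46.7 m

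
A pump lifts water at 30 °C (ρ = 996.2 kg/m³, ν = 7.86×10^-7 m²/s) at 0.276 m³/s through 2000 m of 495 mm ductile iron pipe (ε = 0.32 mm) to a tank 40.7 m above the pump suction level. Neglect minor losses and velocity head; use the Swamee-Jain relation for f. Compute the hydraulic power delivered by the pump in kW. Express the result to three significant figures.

P_hyd ≈ 131 kW

V = 4Q/(πD²) = 1.434 m/s; Re = 9.03×10^5; ε/D = 6.46×10^-4; f = 0.01827
h_f = f(L/D)V²/2g = 7.738 m
Total head H = z + h_f = 40.7 + 7.738 = 48.44 m
P_hyd = ρgQH = 996.2·9.81·0.276·48.44 = 130.6 kW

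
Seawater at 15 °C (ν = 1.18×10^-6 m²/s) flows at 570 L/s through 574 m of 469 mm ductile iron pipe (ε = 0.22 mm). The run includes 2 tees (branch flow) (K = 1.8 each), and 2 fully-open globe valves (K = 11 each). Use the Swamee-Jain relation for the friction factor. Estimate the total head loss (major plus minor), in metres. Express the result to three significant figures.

V = 4Q/(πD²) = 3.299 m/s; V²/2g = 0.5549 m
Re = 1.31×10^6, ε/D = 4.69×10^-4 → f = 0.01696 (Swamee-Jain)
Major: h_f = f(L/D)·V²/2g = 0.01696·1224·0.5549 = 11.52 m
Minor: ΣK = 25.6; h_m = ΣK·V²/2g = 14.20 m
Total H_L = 11.52 + 14.20 = 25.72 m

H_L ≈ 25.7 m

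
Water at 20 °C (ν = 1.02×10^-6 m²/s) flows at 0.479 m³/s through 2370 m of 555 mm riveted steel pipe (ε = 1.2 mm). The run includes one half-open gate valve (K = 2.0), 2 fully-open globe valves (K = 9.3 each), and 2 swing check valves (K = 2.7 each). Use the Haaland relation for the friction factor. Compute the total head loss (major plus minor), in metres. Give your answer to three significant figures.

V = 4Q/(πD²) = 1.980 m/s; V²/2g = 0.1998 m
Re = 1.08×10^6, ε/D = 0.00216 → f = 0.02410 (Haaland)
Major: h_f = f(L/D)·V²/2g = 0.02410·4270·0.1998 = 20.57 m
Minor: ΣK = 26.0; h_m = ΣK·V²/2g = 5.195 m
Total H_L = 20.57 + 5.195 = 25.76 m

H_L ≈ 25.8 m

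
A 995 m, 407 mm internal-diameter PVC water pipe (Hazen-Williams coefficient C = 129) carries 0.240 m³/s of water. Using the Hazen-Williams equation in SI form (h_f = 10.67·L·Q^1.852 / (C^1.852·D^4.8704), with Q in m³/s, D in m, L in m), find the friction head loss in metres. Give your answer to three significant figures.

h_f ≈ 7.43 m

h_f = 10.67·995·0.240^1.852 / (129^1.852·0.407^4.8704) = 7.426 m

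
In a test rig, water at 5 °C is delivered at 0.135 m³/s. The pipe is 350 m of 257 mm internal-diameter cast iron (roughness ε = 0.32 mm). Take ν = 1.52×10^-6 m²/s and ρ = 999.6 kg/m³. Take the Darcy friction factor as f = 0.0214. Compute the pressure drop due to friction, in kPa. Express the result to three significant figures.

Δp ≈ 98.7 kPa

V = 4Q/(πD²) = 4·0.135/(π·0.257²) = 2.602 m/s
h_f = f(L/D)V²/(2g) = 0.02140·(350/0.257)·2.602²/(2·9.81) = 10.06 m
Δp = ρg·h_f = 999.6·9.81·10.06 = 98.65 kPa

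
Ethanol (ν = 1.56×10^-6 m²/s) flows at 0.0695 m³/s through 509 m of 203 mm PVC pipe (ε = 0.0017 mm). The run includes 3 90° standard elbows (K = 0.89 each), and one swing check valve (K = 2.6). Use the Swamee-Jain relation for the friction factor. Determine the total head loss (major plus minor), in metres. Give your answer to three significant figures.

H_L ≈ 9.88 m

V = 4Q/(πD²) = 2.147 m/s; V²/2g = 0.2350 m
Re = 2.79×10^5, ε/D = 8.37×10^-6 → f = 0.01466 (Swamee-Jain)
Major: h_f = f(L/D)·V²/2g = 0.01466·2507·0.2350 = 8.640 m
Minor: ΣK = 5.27; h_m = ΣK·V²/2g = 1.239 m
Total H_L = 8.640 + 1.239 = 9.879 m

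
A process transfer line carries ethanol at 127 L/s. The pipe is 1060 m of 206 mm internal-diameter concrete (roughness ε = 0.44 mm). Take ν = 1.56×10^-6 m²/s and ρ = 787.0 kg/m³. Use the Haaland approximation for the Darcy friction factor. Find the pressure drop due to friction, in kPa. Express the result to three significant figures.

V = 4Q/(πD²) = 4·0.127/(π·0.206²) = 3.810 m/s
Re = VD/ν = 3.810·0.206/1.56×10^-6 = 5.03×10^5 → turbulent
ε/D = 0.44/206 = 0.00214
Haaland: f = 0.02419
h_f = f(L/D)V²/(2g) = 0.02419·(1060/0.206)·3.810²/(2·9.81) = 92.11 m
Δp = ρg·h_f = 787.0·9.81·92.11 = 711.2 kPa

Δp ≈ 711 kPa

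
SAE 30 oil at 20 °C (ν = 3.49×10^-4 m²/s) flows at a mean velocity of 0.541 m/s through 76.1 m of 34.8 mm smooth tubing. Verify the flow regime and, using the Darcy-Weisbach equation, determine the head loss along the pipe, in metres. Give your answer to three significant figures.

h_f ≈ 38.7 m

Re = VD/ν = 0.541·0.03480/3.49×10^-4 = 53.9 → laminar (Re < 2300)
f = 64/Re = 1.186
h_f = f(L/D)V²/(2g) = 1.186·(76.1/0.03480)·0.541²/(2·9.81) = 38.70 m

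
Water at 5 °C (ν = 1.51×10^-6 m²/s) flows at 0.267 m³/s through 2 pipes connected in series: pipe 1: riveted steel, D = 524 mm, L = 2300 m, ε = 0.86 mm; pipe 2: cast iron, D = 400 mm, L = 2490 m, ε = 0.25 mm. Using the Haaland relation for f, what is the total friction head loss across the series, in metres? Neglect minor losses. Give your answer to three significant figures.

H ≈ 33.9 m

Pipe 1: V = 1.238 m/s, Re = 4.30×10^5, ε/D = 0.00164, f = 0.02271, h_1 = f(L/D)V²/2g = 7.788 m
Pipe 2: V = 2.125 m/s, Re = 5.63×10^5, ε/D = 6.25×10^-4, f = 0.01825, h_2 = f(L/D)V²/2g = 26.14 m
Series → Q common, losses add: H = Σh = 33.93 m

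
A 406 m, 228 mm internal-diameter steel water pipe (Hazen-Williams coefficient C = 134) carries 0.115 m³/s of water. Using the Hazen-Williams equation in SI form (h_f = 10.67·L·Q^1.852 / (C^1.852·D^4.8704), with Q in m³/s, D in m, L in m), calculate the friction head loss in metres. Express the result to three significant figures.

h_f = 10.67·406·0.115^1.852 / (134^1.852·0.228^4.8704) = 12.16 m

h_f ≈ 12.2 m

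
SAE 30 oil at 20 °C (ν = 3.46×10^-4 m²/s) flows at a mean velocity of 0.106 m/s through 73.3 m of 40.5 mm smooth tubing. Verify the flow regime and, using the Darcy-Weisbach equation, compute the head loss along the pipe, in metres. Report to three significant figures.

Re = VD/ν = 0.106·0.04050/3.46×10^-4 = 12.4 → laminar (Re < 2300)
f = 64/Re = 5.158
h_f = f(L/D)V²/(2g) = 5.158·(73.3/0.04050)·0.106²/(2·9.81) = 5.346 m

h_f ≈ 5.35 m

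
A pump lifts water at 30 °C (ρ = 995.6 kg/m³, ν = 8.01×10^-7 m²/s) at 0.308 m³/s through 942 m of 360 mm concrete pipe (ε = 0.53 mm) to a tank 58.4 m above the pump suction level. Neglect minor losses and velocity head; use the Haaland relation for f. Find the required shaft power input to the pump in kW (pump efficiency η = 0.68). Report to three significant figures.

V = 4Q/(πD²) = 3.026 m/s; Re = 1.36×10^6; ε/D = 0.00147; f = 0.02182
h_f = f(L/D)V²/2g = 26.64 m
Total head H = z + h_f = 58.4 + 26.64 = 85.04 m
P_hyd = ρgQH = 995.6·9.81·0.308·85.04 = 255.8 kW
P_shaft = P_hyd/η = 255.8/0.68 = 376.2 kW

P_shaft ≈ 376 kW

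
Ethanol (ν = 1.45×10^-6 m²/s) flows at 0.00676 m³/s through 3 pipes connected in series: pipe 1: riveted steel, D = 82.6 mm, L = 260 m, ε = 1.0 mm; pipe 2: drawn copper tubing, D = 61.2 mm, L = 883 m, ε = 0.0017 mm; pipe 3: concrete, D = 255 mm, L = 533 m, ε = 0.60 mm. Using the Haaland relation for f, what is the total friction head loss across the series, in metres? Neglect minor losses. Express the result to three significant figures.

Pipe 1: V = 1.262 m/s, Re = 7.19×10^4, ε/D = 0.0121, f = 0.04125, h_1 = f(L/D)V²/2g = 10.53 m
Pipe 2: V = 2.298 m/s, Re = 9.70×10^4, ε/D = 2.78×10^-5, f = 0.01805, h_2 = f(L/D)V²/2g = 70.08 m
Pipe 3: V = 0.1324 m/s, Re = 2.33×10^4, ε/D = 0.00235, f = 0.02946, h_3 = f(L/D)V²/2g = 0.05498 m
Series → Q common, losses add: H = Σh = 80.67 m

H ≈ 80.7 m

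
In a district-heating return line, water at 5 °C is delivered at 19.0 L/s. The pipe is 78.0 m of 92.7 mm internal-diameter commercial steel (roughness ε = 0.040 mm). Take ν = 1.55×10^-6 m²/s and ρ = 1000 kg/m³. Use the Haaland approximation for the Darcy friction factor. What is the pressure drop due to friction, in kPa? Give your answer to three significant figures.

Δp ≈ 62.0 kPa

V = 4Q/(πD²) = 4·0.0190/(π·0.0927²) = 2.815 m/s
Re = VD/ν = 2.815·0.0927/1.55×10^-6 = 1.68×10^5 → turbulent
ε/D = 0.040/92.7 = 4.31×10^-4
Haaland: f = 0.01858
h_f = f(L/D)V²/(2g) = 0.01858·(78.0/0.0927)·2.815²/(2·9.81) = 6.316 m
Δp = ρg·h_f = 1000·9.81·6.316 = 61.96 kPa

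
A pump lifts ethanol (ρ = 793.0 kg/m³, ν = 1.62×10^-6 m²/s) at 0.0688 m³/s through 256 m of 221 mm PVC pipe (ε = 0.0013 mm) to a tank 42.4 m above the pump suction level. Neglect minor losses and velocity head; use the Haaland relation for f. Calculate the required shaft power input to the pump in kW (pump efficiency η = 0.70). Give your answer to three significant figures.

V = 4Q/(πD²) = 1.794 m/s; Re = 2.45×10^5; ε/D = 5.88×10^-6; f = 0.01495
h_f = f(L/D)V²/2g = 2.839 m
Total head H = z + h_f = 42.4 + 2.839 = 45.24 m
P_hyd = ρgQH = 793.0·9.81·0.0688·45.24 = 24.21 kW
P_shaft = P_hyd/η = 24.21/0.70 = 34.59 kW

P_shaft ≈ 34.6 kW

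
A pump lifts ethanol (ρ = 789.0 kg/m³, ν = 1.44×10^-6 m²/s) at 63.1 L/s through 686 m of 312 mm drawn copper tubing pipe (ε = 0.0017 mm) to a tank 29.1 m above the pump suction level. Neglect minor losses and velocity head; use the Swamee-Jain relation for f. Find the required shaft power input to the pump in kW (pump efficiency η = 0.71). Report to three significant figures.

P_shaft ≈ 20.9 kW

V = 4Q/(πD²) = 0.8253 m/s; Re = 1.79×10^5; ε/D = 5.45×10^-6; f = 0.01592
h_f = f(L/D)V²/2g = 1.216 m
Total head H = z + h_f = 29.1 + 1.216 = 30.32 m
P_hyd = ρgQH = 789.0·9.81·0.0631·30.32 = 14.81 kW
P_shaft = P_hyd/η = 14.81/0.71 = 20.85 kW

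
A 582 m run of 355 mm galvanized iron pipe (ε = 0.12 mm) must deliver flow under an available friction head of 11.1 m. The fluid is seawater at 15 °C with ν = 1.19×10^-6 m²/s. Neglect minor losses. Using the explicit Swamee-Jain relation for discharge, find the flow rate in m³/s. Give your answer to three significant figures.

Q ≈ 0.284 m³/s

Swamee-Jain (Type II): Q = -0.965·√(gD⁵h_f/L)·ln[ε/(3.7D) + √(3.17ν²L/(gD³h_f))]
√(gD⁵h_f/L) = √(9.81·0.355⁵·11.1/582) = 0.03248
ε/(3.7D) = 9.14×10^-5; √(3.17ν²L/(gD³h_f)) = 2.32×10^-5
Q = -0.965·0.03248·ln(1.145×10^-4) = 0.2844 m³/s
Check: V = 2.87 m/s, Re = 8.57×10^5, f = 0.01619, h_f = 11.2 m ≈ 11.1 m ✓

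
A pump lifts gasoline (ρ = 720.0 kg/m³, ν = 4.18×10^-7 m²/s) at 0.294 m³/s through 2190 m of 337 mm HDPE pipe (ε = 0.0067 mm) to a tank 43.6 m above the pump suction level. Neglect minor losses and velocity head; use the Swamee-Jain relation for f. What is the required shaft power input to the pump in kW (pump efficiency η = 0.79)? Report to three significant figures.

V = 4Q/(πD²) = 3.296 m/s; Re = 2.66×10^6; ε/D = 1.99×10^-5; f = 0.01072
h_f = f(L/D)V²/2g = 38.59 m
Total head H = z + h_f = 43.6 + 38.59 = 82.19 m
P_hyd = ρgQH = 720.0·9.81·0.294·82.19 = 170.7 kW
P_shaft = P_hyd/η = 170.7/0.79 = 216.0 kW

P_shaft ≈ 216 kW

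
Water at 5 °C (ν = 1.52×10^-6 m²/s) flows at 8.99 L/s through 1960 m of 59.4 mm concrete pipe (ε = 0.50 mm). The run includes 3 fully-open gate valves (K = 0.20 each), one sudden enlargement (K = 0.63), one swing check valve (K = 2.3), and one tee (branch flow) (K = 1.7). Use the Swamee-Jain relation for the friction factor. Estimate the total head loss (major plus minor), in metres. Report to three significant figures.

V = 4Q/(πD²) = 3.244 m/s; V²/2g = 0.5364 m
Re = 1.27×10^5, ε/D = 0.00842 → f = 0.03653 (Swamee-Jain)
Major: h_f = f(L/D)·V²/2g = 0.03653·32997·0.5364 = 646.6 m
Minor: ΣK = 5.23; h_m = ΣK·V²/2g = 2.805 m
Total H_L = 646.6 + 2.805 = 649.4 m

H_L ≈ 649 m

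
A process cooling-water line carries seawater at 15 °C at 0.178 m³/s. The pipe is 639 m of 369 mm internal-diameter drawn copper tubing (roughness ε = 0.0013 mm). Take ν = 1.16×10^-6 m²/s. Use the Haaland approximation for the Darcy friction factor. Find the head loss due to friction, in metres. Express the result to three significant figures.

h_f ≈ 3.17 m

V = 4Q/(πD²) = 4·0.178/(π·0.369²) = 1.664 m/s
Re = VD/ν = 1.664·0.369/1.16×10^-6 = 5.29×10^5 → turbulent
ε/D = 0.0013/369 = 3.52×10^-6
Haaland: f = 0.01297
h_f = f(L/D)V²/(2g) = 0.01297·(639/0.369)·1.664²/(2·9.81) = 3.172 m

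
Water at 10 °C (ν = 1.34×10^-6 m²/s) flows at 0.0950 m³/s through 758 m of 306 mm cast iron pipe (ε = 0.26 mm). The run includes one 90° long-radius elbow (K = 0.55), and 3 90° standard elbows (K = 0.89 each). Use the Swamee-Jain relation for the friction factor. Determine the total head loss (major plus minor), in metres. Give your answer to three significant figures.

V = 4Q/(πD²) = 1.292 m/s; V²/2g = 0.08505 m
Re = 2.95×10^5, ε/D = 8.50×10^-4 → f = 0.02011 (Swamee-Jain)
Major: h_f = f(L/D)·V²/2g = 0.02011·2477·0.08505 = 4.238 m
Minor: ΣK = 3.22; h_m = ΣK·V²/2g = 0.2739 m
Total H_L = 4.238 + 0.2739 = 4.512 m

H_L ≈ 4.51 m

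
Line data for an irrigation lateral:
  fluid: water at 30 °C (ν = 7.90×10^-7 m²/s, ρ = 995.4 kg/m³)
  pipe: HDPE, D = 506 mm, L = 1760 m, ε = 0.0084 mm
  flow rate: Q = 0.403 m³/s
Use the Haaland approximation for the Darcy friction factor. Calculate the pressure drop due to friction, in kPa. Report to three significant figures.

Δp ≈ 79.8 kPa

V = 4Q/(πD²) = 4·0.403/(π·0.506²) = 2.004 m/s
Re = VD/ν = 2.004·0.506/7.90×10^-7 = 1.28×10^6 → turbulent
ε/D = 0.0084/506 = 1.66×10^-5
Haaland: f = 0.01148
h_f = f(L/D)V²/(2g) = 0.01148·(1760/0.506)·2.004²/(2·9.81) = 8.175 m
Δp = ρg·h_f = 995.4·9.81·8.175 = 79.82 kPa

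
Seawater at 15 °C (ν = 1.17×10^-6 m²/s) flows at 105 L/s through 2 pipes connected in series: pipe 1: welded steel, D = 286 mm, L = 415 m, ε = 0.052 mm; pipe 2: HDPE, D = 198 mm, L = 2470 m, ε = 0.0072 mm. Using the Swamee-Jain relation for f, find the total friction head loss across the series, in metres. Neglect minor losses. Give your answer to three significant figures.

H ≈ 102 m

Pipe 1: V = 1.634 m/s, Re = 4.00×10^5, ε/D = 1.82×10^-4, f = 0.01567, h_1 = f(L/D)V²/2g = 3.096 m
Pipe 2: V = 3.410 m/s, Re = 5.77×10^5, ε/D = 3.64×10^-5, f = 0.01336, h_2 = f(L/D)V²/2g = 98.82 m
Series → Q common, losses add: H = Σh = 101.9 m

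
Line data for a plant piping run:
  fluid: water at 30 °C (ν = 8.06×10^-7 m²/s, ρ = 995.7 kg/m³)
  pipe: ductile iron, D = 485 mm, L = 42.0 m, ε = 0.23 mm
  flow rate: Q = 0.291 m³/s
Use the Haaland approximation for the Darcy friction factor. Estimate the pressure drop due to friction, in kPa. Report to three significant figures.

Δp ≈ 1.82 kPa

V = 4Q/(πD²) = 4·0.291/(π·0.485²) = 1.575 m/s
Re = VD/ν = 1.575·0.485/8.06×10^-7 = 9.48×10^5 → turbulent
ε/D = 0.23/485 = 4.74×10^-4
Haaland: f = 0.01702
h_f = f(L/D)V²/(2g) = 0.01702·(42.0/0.485)·1.575²/(2·9.81) = 0.1863 m
Δp = ρg·h_f = 995.7·9.81·0.1863 = 1.820 kPa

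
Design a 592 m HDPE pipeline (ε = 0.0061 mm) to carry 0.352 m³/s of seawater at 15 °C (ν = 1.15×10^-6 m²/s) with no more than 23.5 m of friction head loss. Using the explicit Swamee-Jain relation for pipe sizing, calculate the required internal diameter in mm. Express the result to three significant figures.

Swamee-Jain (Type III): D = 0.66·[ε^1.25·(LQ²/(gh_f))^4.75 + ν·Q^9.4·(L/(gh_f))^5.2]^0.04
LQ²/(gh_f) = 0.3182; L/(gh_f) = 2.568
Term 1 = ε^1.25·(…)^4.75 = 1.32×10^-9; Term 2 = ν·Q^9.4·(…)^5.2 = 8.47×10^-9
D = 0.66·(1.32×10^-9 + 8.47×10^-9)^0.04 = 0.3156 m = 316 mm
Check: V = 4.50 m/s, Re = 1.23×10^6, f = 0.01173, h_f = 22.7 m ≈ 23.5 m ✓

D ≈ 316 mm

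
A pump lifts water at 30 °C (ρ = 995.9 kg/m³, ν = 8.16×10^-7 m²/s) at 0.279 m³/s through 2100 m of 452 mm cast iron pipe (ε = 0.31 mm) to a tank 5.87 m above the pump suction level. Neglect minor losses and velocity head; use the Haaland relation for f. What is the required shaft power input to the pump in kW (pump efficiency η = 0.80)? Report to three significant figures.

V = 4Q/(πD²) = 1.739 m/s; Re = 9.63×10^5; ε/D = 6.86×10^-4; f = 0.01835
h_f = f(L/D)V²/2g = 13.14 m
Total head H = z + h_f = 5.87 + 13.14 = 19.01 m
P_hyd = ρgQH = 995.9·9.81·0.279·19.01 = 51.81 kW
P_shaft = P_hyd/η = 51.81/0.80 = 64.76 kW

P_shaft ≈ 64.8 kW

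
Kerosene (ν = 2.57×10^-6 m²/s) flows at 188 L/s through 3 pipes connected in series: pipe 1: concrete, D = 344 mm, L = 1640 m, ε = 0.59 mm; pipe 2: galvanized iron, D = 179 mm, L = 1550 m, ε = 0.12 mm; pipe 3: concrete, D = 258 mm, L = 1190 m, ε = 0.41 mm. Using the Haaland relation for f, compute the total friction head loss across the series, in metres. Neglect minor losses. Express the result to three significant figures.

Pipe 1: V = 2.023 m/s, Re = 2.71×10^5, ε/D = 0.00172, f = 0.02319, h_1 = f(L/D)V²/2g = 23.05 m
Pipe 2: V = 7.471 m/s, Re = 5.20×10^5, ε/D = 6.70×10^-4, f = 0.01856, h_2 = f(L/D)V²/2g = 457.1 m
Pipe 3: V = 3.596 m/s, Re = 3.61×10^5, ε/D = 0.00159, f = 0.02261, h_3 = f(L/D)V²/2g = 68.75 m
Series → Q common, losses add: H = Σh = 548.9 m

H ≈ 549 m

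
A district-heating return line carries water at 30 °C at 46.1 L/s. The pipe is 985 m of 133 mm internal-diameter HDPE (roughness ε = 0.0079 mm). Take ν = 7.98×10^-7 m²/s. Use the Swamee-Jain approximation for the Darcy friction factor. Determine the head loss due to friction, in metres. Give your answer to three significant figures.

V = 4Q/(πD²) = 4·0.0461/(π·0.133²) = 3.318 m/s
Re = VD/ν = 3.318·0.133/7.98×10^-7 = 5.53×10^5 → turbulent
ε/D = 0.0079/133 = 5.94×10^-5
Swamee-Jain: f = 0.01378
h_f = f(L/D)V²/(2g) = 0.01378·(985/0.133)·3.318²/(2·9.81) = 57.27 m

h_f ≈ 57.3 m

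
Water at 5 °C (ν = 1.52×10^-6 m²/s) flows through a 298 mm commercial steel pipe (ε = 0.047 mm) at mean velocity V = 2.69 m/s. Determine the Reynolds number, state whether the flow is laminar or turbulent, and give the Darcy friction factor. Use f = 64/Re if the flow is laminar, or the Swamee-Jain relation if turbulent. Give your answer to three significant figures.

Re = VD/ν = 2.690·0.298/1.52×10^-6 = 5.27×10^5
Re > 4000 → turbulent; ε/D = 1.58×10^-4
Swamee-Jain: f = 0.01502

Re ≈ 5.27×10^5; turbulent; f ≈ 0.0150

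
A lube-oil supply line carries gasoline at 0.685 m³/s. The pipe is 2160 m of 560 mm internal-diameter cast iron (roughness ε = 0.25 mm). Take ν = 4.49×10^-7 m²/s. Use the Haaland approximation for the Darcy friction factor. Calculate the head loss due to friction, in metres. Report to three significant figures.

V = 4Q/(πD²) = 4·0.685/(π·0.560²) = 2.781 m/s
Re = VD/ν = 2.781·0.560/4.49×10^-7 = 3.47×10^6 → turbulent
ε/D = 0.25/560 = 4.46×10^-4
Haaland: f = 0.01646
h_f = f(L/D)V²/(2g) = 0.01646·(2160/0.560)·2.781²/(2·9.81) = 25.03 m

h_f ≈ 25.0 m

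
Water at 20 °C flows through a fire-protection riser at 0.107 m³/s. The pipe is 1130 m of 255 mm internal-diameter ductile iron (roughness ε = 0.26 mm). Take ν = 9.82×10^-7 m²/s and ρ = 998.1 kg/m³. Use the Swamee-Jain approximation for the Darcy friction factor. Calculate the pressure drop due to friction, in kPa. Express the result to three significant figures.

Δp ≈ 198 kPa

V = 4Q/(πD²) = 4·0.107/(π·0.255²) = 2.095 m/s
Re = VD/ν = 2.095·0.255/9.82×10^-7 = 5.44×10^5 → turbulent
ε/D = 0.26/255 = 0.00102
Swamee-Jain: f = 0.02039
h_f = f(L/D)V²/(2g) = 0.02039·(1130/0.255)·2.095²/(2·9.81) = 20.22 m
Δp = ρg·h_f = 998.1·9.81·20.22 = 197.9 kPa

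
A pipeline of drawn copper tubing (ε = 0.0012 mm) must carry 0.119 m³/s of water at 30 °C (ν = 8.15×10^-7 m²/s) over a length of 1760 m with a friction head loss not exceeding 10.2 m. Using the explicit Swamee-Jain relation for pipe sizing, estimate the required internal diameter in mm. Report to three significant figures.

D ≈ 307 mm

Swamee-Jain (Type III): D = 0.66·[ε^1.25·(LQ²/(gh_f))^4.75 + ν·Q^9.4·(L/(gh_f))^5.2]^0.04
LQ²/(gh_f) = 0.2491; L/(gh_f) = 17.59
Term 1 = ε^1.25·(…)^4.75 = 5.39×10^-11; Term 2 = ν·Q^9.4·(…)^5.2 = 4.97×10^-9
D = 0.66·(5.39×10^-11 + 4.97×10^-9)^0.04 = 0.3073 m = 307 mm
Check: V = 1.60 m/s, Re = 6.05×10^5, f = 0.01273, h_f = 9.56 m ≈ 10.2 m ✓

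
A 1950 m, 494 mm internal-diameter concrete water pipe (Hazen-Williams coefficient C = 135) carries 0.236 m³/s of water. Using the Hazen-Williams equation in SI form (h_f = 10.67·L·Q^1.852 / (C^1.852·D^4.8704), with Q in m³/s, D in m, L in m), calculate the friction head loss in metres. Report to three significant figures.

h_f = 10.67·1950·0.236^1.852 / (135^1.852·0.494^4.8704) = 5.048 m

h_f ≈ 5.05 m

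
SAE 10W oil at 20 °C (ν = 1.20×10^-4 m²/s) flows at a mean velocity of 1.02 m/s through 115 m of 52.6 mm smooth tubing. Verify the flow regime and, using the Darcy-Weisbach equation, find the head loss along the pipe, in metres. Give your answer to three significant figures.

h_f ≈ 16.6 m

Re = VD/ν = 1.02·0.05260/1.20×10^-4 = 447 → laminar (Re < 2300)
f = 64/Re = 0.1431
h_f = f(L/D)V²/(2g) = 0.1431·(115/0.05260)·1.02²/(2·9.81) = 16.60 m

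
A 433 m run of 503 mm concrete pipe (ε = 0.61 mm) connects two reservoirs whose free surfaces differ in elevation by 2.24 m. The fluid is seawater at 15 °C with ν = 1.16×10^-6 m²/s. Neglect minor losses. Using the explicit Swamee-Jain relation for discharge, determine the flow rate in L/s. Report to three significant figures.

Swamee-Jain (Type II): Q = -0.965·√(gD⁵h_f/L)·ln[ε/(3.7D) + √(3.17ν²L/(gD³h_f))]
√(gD⁵h_f/L) = √(9.81·0.503⁵·2.24/433) = 0.04042
ε/(3.7D) = 3.28×10^-4; √(3.17ν²L/(gD³h_f)) = 2.57×10^-5
Q = -0.965·0.04042·ln(3.535×10^-4) = 0.3100 m³/s
Check: V = 1.56 m/s, Re = 6.77×10^5, f = 0.02108, h_f = 2.25 m ≈ 2.24 m ✓

Q ≈ 310 L/s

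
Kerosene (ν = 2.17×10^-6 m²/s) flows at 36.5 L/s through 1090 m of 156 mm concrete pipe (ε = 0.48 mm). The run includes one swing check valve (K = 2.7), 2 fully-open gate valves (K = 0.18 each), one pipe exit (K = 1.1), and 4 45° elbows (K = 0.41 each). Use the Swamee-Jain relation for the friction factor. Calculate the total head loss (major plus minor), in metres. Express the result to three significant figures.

H_L ≈ 36.8 m

V = 4Q/(πD²) = 1.910 m/s; V²/2g = 0.1859 m
Re = 1.37×10^5, ε/D = 0.00308 → f = 0.02752 (Swamee-Jain)
Major: h_f = f(L/D)·V²/2g = 0.02752·6987·0.1859 = 35.74 m
Minor: ΣK = 5.80; h_m = ΣK·V²/2g = 1.078 m
Total H_L = 35.74 + 1.078 = 36.82 m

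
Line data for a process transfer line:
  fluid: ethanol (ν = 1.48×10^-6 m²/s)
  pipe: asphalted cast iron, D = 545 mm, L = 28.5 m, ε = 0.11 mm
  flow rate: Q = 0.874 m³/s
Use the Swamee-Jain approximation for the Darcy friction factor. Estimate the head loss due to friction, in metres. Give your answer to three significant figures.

h_f ≈ 0.544 m

V = 4Q/(πD²) = 4·0.874/(π·0.545²) = 3.747 m/s
Re = VD/ν = 3.747·0.545/1.48×10^-6 = 1.38×10^6 → turbulent
ε/D = 0.11/545 = 2.02×10^-4
Swamee-Jain: f = 0.01455
h_f = f(L/D)V²/(2g) = 0.01455·(28.5/0.545)·3.747²/(2·9.81) = 0.5444 m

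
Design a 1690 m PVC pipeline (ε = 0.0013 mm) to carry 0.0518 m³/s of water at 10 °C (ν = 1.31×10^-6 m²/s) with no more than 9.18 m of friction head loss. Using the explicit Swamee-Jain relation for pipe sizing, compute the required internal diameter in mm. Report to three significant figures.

Swamee-Jain (Type III): D = 0.66·[ε^1.25·(LQ²/(gh_f))^4.75 + ν·Q^9.4·(L/(gh_f))^5.2]^0.04
LQ²/(gh_f) = 0.05035; L/(gh_f) = 18.77
Term 1 = ε^1.25·(…)^4.75 = 3.00×10^-14; Term 2 = ν·Q^9.4·(…)^5.2 = 4.50×10^-12
D = 0.66·(3.00×10^-14 + 4.50×10^-12)^0.04 = 0.2322 m = 232 mm
Check: V = 1.22 m/s, Re = 2.17×10^5, f = 0.01534, h_f = 8.52 m ≈ 9.18 m ✓

D ≈ 232 mm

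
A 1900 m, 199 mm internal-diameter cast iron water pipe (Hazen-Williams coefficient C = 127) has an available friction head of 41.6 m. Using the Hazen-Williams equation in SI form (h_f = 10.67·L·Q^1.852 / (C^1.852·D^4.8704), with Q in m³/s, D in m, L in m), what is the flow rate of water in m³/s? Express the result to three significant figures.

Q ≈ 0.0644 m³/s

Rearranging: Q = [h_f·C^1.852·D^4.8704 / (10.67·L)]^(1/1.852)
Q = [41.6·127^1.852·0.199^4.8704 / (10.67·1900)]^0.540 = 0.06436 m³/s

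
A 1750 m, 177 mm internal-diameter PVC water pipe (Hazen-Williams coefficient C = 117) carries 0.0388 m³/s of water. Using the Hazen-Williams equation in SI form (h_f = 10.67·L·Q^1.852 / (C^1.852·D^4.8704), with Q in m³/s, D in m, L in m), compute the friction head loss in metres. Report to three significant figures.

h_f ≈ 30.9 m

h_f = 10.67·1750·0.0388^1.852 / (117^1.852·0.177^4.8704) = 30.91 m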